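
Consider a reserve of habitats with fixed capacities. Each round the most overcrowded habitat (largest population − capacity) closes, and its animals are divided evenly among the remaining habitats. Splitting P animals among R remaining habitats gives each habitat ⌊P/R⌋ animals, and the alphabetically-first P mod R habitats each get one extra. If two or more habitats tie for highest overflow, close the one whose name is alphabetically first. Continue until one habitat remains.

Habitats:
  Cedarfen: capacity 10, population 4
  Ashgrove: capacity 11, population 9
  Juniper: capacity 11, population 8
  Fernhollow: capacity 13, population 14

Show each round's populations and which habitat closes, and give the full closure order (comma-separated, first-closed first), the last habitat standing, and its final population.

Closure order: Fernhollow, Ashgrove, Juniper
Last habitat: Cedarfen with 35 animals

Round 1: Ashgrove=9 Cedarfen=4 Fernhollow=14 Juniper=8 → close Fernhollow (overflow 1)
  14÷3 = 4 each, +1 to first 2
Round 2: Ashgrove=14 Cedarfen=9 Juniper=12 → close Ashgrove (overflow 3)
  14÷2 = 7 each, +1 to first 0
Round 3: Cedarfen=16 Juniper=19 → close Juniper (overflow 8)
  19÷1 = 19 each, +1 to first 0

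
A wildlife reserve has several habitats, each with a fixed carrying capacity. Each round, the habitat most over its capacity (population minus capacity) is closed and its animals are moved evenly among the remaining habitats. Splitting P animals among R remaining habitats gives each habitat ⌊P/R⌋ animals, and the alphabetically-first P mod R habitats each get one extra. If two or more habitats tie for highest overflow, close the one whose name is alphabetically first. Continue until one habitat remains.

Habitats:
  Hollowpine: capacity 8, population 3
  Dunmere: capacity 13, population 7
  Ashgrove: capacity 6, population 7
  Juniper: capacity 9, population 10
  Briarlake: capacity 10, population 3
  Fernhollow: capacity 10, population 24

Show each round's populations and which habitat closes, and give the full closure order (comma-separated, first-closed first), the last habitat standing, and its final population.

Round 1: Ashgrove=7 Briarlake=3 Dunmere=7 Fernhollow=24 Hollowpine=3 Juniper=10 → close Fernhollow (overflow 14)
  24÷5 = 4 each, +1 to first 4
Round 2: Ashgrove=12 Briarlake=8 Dunmere=12 Hollowpine=8 Juniper=14 → close Ashgrove (overflow 6)
  12÷4 = 3 each, +1 to first 0
Round 3: Briarlake=11 Dunmere=15 Hollowpine=11 Juniper=17 → close Juniper (overflow 8)
  17÷3 = 5 each, +1 to first 2
Round 4: Briarlake=17 Dunmere=21 Hollowpine=16 → close Dunmere (overflow 8)
  21÷2 = 10 each, +1 to first 1
Round 5: Briarlake=28 Hollowpine=26 → close Briarlake (overflow 18)
  28÷1 = 28 each, +1 to first 0

Closure order: Fernhollow, Ashgrove, Juniper, Dunmere, Briarlake
Last habitat: Hollowpine with 54 animals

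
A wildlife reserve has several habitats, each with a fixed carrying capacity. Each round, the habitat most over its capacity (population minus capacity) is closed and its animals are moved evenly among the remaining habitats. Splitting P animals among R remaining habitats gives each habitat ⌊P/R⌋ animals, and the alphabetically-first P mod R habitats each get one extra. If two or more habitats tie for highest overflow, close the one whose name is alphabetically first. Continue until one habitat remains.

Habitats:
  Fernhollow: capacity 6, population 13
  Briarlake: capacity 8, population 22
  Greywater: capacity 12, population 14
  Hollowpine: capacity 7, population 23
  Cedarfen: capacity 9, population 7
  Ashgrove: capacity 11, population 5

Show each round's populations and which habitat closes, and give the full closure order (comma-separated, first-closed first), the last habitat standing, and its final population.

Closure order: Hollowpine, Briarlake, Fernhollow, Greywater, Cedarfen
Last habitat: Ashgrove with 84 animals

Round 1: Ashgrove=5 Briarlake=22 Cedarfen=7 Fernhollow=13 Greywater=14 Hollowpine=23 → close Hollowpine (overflow 16)
  23÷5 = 4 each, +1 to first 3
Round 2: Ashgrove=10 Briarlake=27 Cedarfen=12 Fernhollow=17 Greywater=18 → close Briarlake (overflow 19)
  27÷4 = 6 each, +1 to first 3
Round 3: Ashgrove=17 Cedarfen=19 Fernhollow=24 Greywater=24 → close Fernhollow (overflow 18)
  24÷3 = 8 each, +1 to first 0
Round 4: Ashgrove=25 Cedarfen=27 Greywater=32 → close Greywater (overflow 20)
  32÷2 = 16 each, +1 to first 0
Round 5: Ashgrove=41 Cedarfen=43 → close Cedarfen (overflow 34)
  43÷1 = 43 each, +1 to first 0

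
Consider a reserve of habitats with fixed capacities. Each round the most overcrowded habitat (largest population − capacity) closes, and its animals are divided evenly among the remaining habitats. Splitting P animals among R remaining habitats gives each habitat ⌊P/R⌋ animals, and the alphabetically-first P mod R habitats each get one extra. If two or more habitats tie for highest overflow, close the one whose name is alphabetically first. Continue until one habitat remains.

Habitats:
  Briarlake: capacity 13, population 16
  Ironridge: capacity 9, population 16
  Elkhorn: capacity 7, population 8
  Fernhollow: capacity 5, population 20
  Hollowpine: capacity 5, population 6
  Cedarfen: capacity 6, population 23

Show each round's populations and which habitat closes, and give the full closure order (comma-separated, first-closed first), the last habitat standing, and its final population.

Round 1: Briarlake=16 Cedarfen=23 Elkhorn=8 Fernhollow=20 Hollowpine=6 Ironridge=16 → close Cedarfen (overflow 17)
  23÷5 = 4 each, +1 to first 3
Round 2: Briarlake=21 Elkhorn=13 Fernhollow=25 Hollowpine=10 Ironridge=20 → close Fernhollow (overflow 20)
  25÷4 = 6 each, +1 to first 1
Round 3: Briarlake=28 Elkhorn=19 Hollowpine=16 Ironridge=26 → close Ironridge (overflow 17)
  26÷3 = 8 each, +1 to first 2
Round 4: Briarlake=37 Elkhorn=28 Hollowpine=24 → close Briarlake (overflow 24)
  37÷2 = 18 each, +1 to first 1
Round 5: Elkhorn=47 Hollowpine=42 → close Elkhorn (overflow 40)
  47÷1 = 47 each, +1 to first 0

Closure order: Cedarfen, Fernhollow, Ironridge, Briarlake, Elkhorn
Last habitat: Hollowpine with 89 animals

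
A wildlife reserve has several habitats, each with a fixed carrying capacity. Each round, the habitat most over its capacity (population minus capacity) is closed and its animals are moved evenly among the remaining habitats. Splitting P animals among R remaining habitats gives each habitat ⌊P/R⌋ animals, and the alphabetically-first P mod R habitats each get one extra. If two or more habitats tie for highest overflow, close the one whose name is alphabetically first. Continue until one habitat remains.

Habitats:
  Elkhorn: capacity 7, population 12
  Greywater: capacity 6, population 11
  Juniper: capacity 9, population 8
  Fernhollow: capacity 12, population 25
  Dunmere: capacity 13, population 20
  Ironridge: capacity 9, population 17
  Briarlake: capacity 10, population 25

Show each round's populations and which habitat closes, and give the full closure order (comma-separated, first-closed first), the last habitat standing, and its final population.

Round 1: Briarlake=25 Dunmere=20 Elkhorn=12 Fernhollow=25 Greywater=11 Ironridge=17 Juniper=8 → close Briarlake (overflow 15)
  25÷6 = 4 each, +1 to first 1
Round 2: Dunmere=25 Elkhorn=16 Fernhollow=29 Greywater=15 Ironridge=21 Juniper=12 → close Fernhollow (overflow 17)
  29÷5 = 5 each, +1 to first 4
Round 3: Dunmere=31 Elkhorn=22 Greywater=21 Ironridge=27 Juniper=17 → close Dunmere (overflow 18)
  31÷4 = 7 each, +1 to first 3
Round 4: Elkhorn=30 Greywater=29 Ironridge=35 Juniper=24 → close Ironridge (overflow 26)
  35÷3 = 11 each, +1 to first 2
Round 5: Elkhorn=42 Greywater=41 Juniper=35 → close Elkhorn (overflow 35)
  42÷2 = 21 each, +1 to first 0
Round 6: Greywater=62 Juniper=56 → close Greywater (overflow 56)
  62÷1 = 62 each, +1 to first 0

Closure order: Briarlake, Fernhollow, Dunmere, Ironridge, Elkhorn, Greywater
Last habitat: Juniper with 118 animals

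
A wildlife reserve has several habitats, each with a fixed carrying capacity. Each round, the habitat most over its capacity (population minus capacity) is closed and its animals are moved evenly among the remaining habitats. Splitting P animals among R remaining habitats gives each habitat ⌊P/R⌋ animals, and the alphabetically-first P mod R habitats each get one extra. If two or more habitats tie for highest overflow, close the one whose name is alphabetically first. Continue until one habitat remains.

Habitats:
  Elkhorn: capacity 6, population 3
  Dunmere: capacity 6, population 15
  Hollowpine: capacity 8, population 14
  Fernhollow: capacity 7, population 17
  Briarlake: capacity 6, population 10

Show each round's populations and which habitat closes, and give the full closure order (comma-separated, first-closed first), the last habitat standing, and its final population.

Closure order: Fernhollow, Dunmere, Briarlake, Hollowpine
Last habitat: Elkhorn with 59 animals

Round 1: Briarlake=10 Dunmere=15 Elkhorn=3 Fernhollow=17 Hollowpine=14 → close Fernhollow (overflow 10)
  17÷4 = 4 each, +1 to first 1
Round 2: Briarlake=15 Dunmere=19 Elkhorn=7 Hollowpine=18 → close Dunmere (overflow 13)
  19÷3 = 6 each, +1 to first 1
Round 3: Briarlake=22 Elkhorn=13 Hollowpine=24 → close Briarlake (overflow 16)
  22÷2 = 11 each, +1 to first 0
Round 4: Elkhorn=24 Hollowpine=35 → close Hollowpine (overflow 27)
  35÷1 = 35 each, +1 to first 0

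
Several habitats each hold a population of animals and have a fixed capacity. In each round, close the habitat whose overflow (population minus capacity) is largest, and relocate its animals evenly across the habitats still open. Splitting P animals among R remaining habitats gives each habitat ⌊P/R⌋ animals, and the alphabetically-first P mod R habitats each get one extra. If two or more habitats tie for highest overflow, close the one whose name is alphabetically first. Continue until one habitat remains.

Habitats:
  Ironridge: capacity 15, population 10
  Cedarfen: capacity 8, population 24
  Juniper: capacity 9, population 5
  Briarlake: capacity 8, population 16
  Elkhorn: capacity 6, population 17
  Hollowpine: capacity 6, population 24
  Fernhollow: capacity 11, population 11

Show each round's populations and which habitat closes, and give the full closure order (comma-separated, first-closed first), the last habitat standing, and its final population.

Round 1: Briarlake=16 Cedarfen=24 Elkhorn=17 Fernhollow=11 Hollowpine=24 Ironridge=10 Juniper=5 → close Hollowpine (overflow 18)
  24÷6 = 4 each, +1 to first 0
Round 2: Briarlake=20 Cedarfen=28 Elkhorn=21 Fernhollow=15 Ironridge=14 Juniper=9 → close Cedarfen (overflow 20)
  28÷5 = 5 each, +1 to first 3
Round 3: Briarlake=26 Elkhorn=27 Fernhollow=21 Ironridge=19 Juniper=14 → close Elkhorn (overflow 21)
  27÷4 = 6 each, +1 to first 3
Round 4: Briarlake=33 Fernhollow=28 Ironridge=26 Juniper=20 → close Briarlake (overflow 25)
  33÷3 = 11 each, +1 to first 0
Round 5: Fernhollow=39 Ironridge=37 Juniper=31 → close Fernhollow (overflow 28)
  39÷2 = 19 each, +1 to first 1
Round 6: Ironridge=57 Juniper=50 → close Ironridge (overflow 42)
  57÷1 = 57 each, +1 to first 0

Closure order: Hollowpine, Cedarfen, Elkhorn, Briarlake, Fernhollow, Ironridge
Last habitat: Juniper with 107 animals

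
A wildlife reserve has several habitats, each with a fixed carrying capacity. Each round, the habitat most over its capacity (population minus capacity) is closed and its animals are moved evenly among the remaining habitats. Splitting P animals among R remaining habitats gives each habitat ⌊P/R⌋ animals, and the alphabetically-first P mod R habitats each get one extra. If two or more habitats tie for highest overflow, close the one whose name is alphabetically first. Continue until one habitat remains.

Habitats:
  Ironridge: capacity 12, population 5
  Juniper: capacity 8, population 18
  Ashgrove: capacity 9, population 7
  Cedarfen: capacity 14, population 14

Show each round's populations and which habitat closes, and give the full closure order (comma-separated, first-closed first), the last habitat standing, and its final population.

Round 1: Ashgrove=7 Cedarfen=14 Ironridge=5 Juniper=18 → close Juniper (overflow 10)
  18÷3 = 6 each, +1 to first 0
Round 2: Ashgrove=13 Cedarfen=20 Ironridge=11 → close Cedarfen (overflow 6)
  20÷2 = 10 each, +1 to first 0
Round 3: Ashgrove=23 Ironridge=21 → close Ashgrove (overflow 14)
  23÷1 = 23 each, +1 to first 0

Closure order: Juniper, Cedarfen, Ashgrove
Last habitat: Ironridge with 44 animals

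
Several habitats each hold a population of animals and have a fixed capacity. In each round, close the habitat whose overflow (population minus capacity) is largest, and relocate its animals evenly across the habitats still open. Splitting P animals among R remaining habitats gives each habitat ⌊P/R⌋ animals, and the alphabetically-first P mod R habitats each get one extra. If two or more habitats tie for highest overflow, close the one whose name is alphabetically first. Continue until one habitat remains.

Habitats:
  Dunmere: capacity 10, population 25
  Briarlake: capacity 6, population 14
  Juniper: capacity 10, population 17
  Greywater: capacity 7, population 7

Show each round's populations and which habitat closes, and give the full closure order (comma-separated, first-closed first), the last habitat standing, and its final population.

Closure order: Dunmere, Briarlake, Juniper
Last habitat: Greywater with 63 animals

Round 1: Briarlake=14 Dunmere=25 Greywater=7 Juniper=17 → close Dunmere (overflow 15)
  25÷3 = 8 each, +1 to first 1
Round 2: Briarlake=23 Greywater=15 Juniper=25 → close Briarlake (overflow 17)
  23÷2 = 11 each, +1 to first 1
Round 3: Greywater=27 Juniper=36 → close Juniper (overflow 26)
  36÷1 = 36 each, +1 to first 0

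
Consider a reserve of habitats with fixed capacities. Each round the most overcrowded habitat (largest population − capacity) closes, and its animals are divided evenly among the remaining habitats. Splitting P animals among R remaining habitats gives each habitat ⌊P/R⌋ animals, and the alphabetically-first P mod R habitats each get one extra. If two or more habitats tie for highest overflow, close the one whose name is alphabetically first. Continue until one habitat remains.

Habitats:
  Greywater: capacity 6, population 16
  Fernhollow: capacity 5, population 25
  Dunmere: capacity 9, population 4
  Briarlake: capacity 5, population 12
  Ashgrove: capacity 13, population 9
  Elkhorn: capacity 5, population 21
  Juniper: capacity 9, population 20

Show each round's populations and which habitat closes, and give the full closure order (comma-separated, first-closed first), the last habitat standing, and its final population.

Closure order: Fernhollow, Elkhorn, Juniper, Greywater, Briarlake, Ashgrove
Last habitat: Dunmere with 107 animals

Round 1: Ashgrove=9 Briarlake=12 Dunmere=4 Elkhorn=21 Fernhollow=25 Greywater=16 Juniper=20 → close Fernhollow (overflow 20)
  25÷6 = 4 each, +1 to first 1
Round 2: Ashgrove=14 Briarlake=16 Dunmere=8 Elkhorn=25 Greywater=20 Juniper=24 → close Elkhorn (overflow 20)
  25÷5 = 5 each, +1 to first 0
Round 3: Ashgrove=19 Briarlake=21 Dunmere=13 Greywater=25 Juniper=29 → close Juniper (overflow 20)
  29÷4 = 7 each, +1 to first 1
Round 4: Ashgrove=27 Briarlake=28 Dunmere=20 Greywater=32 → close Greywater (overflow 26)
  32÷3 = 10 each, +1 to first 2
Round 5: Ashgrove=38 Briarlake=39 Dunmere=30 → close Briarlake (overflow 34)
  39÷2 = 19 each, +1 to first 1
Round 6: Ashgrove=58 Dunmere=49 → close Ashgrove (overflow 45)
  58÷1 = 58 each, +1 to first 0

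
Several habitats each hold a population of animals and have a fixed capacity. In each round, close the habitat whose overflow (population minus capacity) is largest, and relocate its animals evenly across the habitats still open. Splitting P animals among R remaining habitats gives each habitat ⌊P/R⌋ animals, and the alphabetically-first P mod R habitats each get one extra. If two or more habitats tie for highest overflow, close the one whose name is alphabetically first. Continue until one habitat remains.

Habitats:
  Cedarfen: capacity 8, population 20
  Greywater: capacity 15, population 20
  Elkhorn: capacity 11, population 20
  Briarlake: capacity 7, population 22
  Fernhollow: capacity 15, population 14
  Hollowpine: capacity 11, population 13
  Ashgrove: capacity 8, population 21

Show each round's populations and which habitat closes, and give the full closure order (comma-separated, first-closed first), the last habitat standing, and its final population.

Round 1: Ashgrove=21 Briarlake=22 Cedarfen=20 Elkhorn=20 Fernhollow=14 Greywater=20 Hollowpine=13 → close Briarlake (overflow 15)
  22÷6 = 3 each, +1 to first 4
Round 2: Ashgrove=25 Cedarfen=24 Elkhorn=24 Fernhollow=18 Greywater=23 Hollowpine=16 → close Ashgrove (overflow 17)
  25÷5 = 5 each, +1 to first 0
Round 3: Cedarfen=29 Elkhorn=29 Fernhollow=23 Greywater=28 Hollowpine=21 → close Cedarfen (overflow 21)
  29÷4 = 7 each, +1 to first 1
Round 4: Elkhorn=37 Fernhollow=30 Greywater=35 Hollowpine=28 → close Elkhorn (overflow 26)
  37÷3 = 12 each, +1 to first 1
Round 5: Fernhollow=43 Greywater=47 Hollowpine=40 → close Greywater (overflow 32)
  47÷2 = 23 each, +1 to first 1
Round 6: Fernhollow=67 Hollowpine=63 → close Fernhollow (overflow 52)
  67÷1 = 67 each, +1 to first 0

Closure order: Briarlake, Ashgrove, Cedarfen, Elkhorn, Greywater, Fernhollow
Last habitat: Hollowpine with 130 animals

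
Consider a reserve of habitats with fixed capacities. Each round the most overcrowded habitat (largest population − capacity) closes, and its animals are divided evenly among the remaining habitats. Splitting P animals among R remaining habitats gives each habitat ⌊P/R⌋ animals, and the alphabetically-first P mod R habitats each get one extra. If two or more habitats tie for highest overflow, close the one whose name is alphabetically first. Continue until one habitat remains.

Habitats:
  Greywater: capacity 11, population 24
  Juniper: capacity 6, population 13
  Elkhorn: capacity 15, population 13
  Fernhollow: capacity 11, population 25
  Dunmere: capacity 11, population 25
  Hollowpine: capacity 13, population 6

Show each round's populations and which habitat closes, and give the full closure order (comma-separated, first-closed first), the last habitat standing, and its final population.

Closure order: Dunmere, Fernhollow, Greywater, Juniper, Elkhorn
Last habitat: Hollowpine with 106 animals

Round 1: Dunmere=25 Elkhorn=13 Fernhollow=25 Greywater=24 Hollowpine=6 Juniper=13 → close Dunmere (overflow 14)
  25÷5 = 5 each, +1 to first 0
Round 2: Elkhorn=18 Fernhollow=30 Greywater=29 Hollowpine=11 Juniper=18 → close Fernhollow (overflow 19)
  30÷4 = 7 each, +1 to first 2
Round 3: Elkhorn=26 Greywater=37 Hollowpine=18 Juniper=25 → close Greywater (overflow 26)
  37÷3 = 12 each, +1 to first 1
Round 4: Elkhorn=39 Hollowpine=30 Juniper=37 → close Juniper (overflow 31)
  37÷2 = 18 each, +1 to first 1
Round 5: Elkhorn=58 Hollowpine=48 → close Elkhorn (overflow 43)
  58÷1 = 58 each, +1 to first 0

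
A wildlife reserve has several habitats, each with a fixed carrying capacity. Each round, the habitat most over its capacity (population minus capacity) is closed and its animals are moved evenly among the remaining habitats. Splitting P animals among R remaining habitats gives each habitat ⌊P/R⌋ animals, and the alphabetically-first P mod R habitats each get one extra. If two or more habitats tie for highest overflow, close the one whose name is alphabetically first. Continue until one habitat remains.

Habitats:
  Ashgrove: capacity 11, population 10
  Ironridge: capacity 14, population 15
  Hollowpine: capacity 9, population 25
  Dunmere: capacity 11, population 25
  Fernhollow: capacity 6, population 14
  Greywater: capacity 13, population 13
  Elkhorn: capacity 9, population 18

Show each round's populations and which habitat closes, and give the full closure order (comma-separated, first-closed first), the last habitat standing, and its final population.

Round 1: Ashgrove=10 Dunmere=25 Elkhorn=18 Fernhollow=14 Greywater=13 Hollowpine=25 Ironridge=15 → close Hollowpine (overflow 16)
  25÷6 = 4 each, +1 to first 1
Round 2: Ashgrove=15 Dunmere=29 Elkhorn=22 Fernhollow=18 Greywater=17 Ironridge=19 → close Dunmere (overflow 18)
  29÷5 = 5 each, +1 to first 4
Round 3: Ashgrove=21 Elkhorn=28 Fernhollow=24 Greywater=23 Ironridge=24 → close Elkhorn (overflow 19)
  28÷4 = 7 each, +1 to first 0
Round 4: Ashgrove=28 Fernhollow=31 Greywater=30 Ironridge=31 → close Fernhollow (overflow 25)
  31÷3 = 10 each, +1 to first 1
Round 5: Ashgrove=39 Greywater=40 Ironridge=41 → close Ashgrove (overflow 28)
  39÷2 = 19 each, +1 to first 1
Round 6: Greywater=60 Ironridge=60 → close Greywater (overflow 47)
  60÷1 = 60 each, +1 to first 0

Closure order: Hollowpine, Dunmere, Elkhorn, Fernhollow, Ashgrove, Greywater
Last habitat: Ironridge with 120 animals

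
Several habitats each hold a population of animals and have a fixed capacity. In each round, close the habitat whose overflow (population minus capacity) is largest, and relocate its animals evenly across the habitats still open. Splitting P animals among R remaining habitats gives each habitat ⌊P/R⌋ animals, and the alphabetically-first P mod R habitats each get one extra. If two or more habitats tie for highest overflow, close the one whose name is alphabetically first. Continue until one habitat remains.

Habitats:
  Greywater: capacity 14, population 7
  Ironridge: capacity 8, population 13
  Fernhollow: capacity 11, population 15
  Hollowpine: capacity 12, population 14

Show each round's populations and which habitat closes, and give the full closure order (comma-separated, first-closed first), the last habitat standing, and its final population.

Closure order: Ironridge, Fernhollow, Hollowpine
Last habitat: Greywater with 49 animals

Round 1: Fernhollow=15 Greywater=7 Hollowpine=14 Ironridge=13 → close Ironridge (overflow 5)
  13÷3 = 4 each, +1 to first 1
Round 2: Fernhollow=20 Greywater=11 Hollowpine=18 → close Fernhollow (overflow 9)
  20÷2 = 10 each, +1 to first 0
Round 3: Greywater=21 Hollowpine=28 → close Hollowpine (overflow 16)
  28÷1 = 28 each, +1 to first 0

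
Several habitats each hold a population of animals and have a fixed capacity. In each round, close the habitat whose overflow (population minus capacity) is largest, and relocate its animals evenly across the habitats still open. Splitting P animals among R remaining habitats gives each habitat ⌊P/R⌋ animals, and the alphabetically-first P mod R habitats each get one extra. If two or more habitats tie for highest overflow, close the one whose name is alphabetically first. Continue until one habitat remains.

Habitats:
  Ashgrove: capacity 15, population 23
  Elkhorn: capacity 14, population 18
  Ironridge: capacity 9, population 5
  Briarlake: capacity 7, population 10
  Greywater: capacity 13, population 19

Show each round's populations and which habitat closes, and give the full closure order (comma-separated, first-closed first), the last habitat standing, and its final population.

Closure order: Ashgrove, Greywater, Briarlake, Elkhorn
Last habitat: Ironridge with 75 animals

Round 1: Ashgrove=23 Briarlake=10 Elkhorn=18 Greywater=19 Ironridge=5 → close Ashgrove (overflow 8)
  23÷4 = 5 each, +1 to first 3
Round 2: Briarlake=16 Elkhorn=24 Greywater=25 Ironridge=10 → close Greywater (overflow 12)
  25÷3 = 8 each, +1 to first 1
Round 3: Briarlake=25 Elkhorn=32 Ironridge=18 → close Briarlake (overflow 18)
  25÷2 = 12 each, +1 to first 1
Round 4: Elkhorn=45 Ironridge=30 → close Elkhorn (overflow 31)
  45÷1 = 45 each, +1 to first 0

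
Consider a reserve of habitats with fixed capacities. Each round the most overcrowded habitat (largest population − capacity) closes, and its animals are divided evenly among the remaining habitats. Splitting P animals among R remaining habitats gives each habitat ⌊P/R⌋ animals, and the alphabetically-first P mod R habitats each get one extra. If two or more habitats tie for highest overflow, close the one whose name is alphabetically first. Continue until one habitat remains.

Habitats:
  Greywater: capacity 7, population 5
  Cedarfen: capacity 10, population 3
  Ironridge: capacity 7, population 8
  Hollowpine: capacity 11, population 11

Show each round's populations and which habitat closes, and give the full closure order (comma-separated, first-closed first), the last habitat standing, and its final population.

Closure order: Ironridge, Hollowpine, Greywater
Last habitat: Cedarfen with 27 animals

Round 1: Cedarfen=3 Greywater=5 Hollowpine=11 Ironridge=8 → close Ironridge (overflow 1)
  8÷3 = 2 each, +1 to first 2
Round 2: Cedarfen=6 Greywater=8 Hollowpine=13 → close Hollowpine (overflow 2)
  13÷2 = 6 each, +1 to first 1
Round 3: Cedarfen=13 Greywater=14 → close Greywater (overflow 7)
  14÷1 = 14 each, +1 to first 0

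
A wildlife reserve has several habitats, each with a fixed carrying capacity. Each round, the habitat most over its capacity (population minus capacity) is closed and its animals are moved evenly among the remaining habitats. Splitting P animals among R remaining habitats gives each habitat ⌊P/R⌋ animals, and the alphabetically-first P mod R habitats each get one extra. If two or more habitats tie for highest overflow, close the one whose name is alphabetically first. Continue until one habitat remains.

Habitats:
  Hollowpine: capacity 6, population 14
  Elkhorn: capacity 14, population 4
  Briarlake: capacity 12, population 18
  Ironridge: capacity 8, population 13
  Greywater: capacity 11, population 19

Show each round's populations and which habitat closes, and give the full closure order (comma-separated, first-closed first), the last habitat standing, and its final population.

Round 1: Briarlake=18 Elkhorn=4 Greywater=19 Hollowpine=14 Ironridge=13 → close Greywater (overflow 8)
  19÷4 = 4 each, +1 to first 3
Round 2: Briarlake=23 Elkhorn=9 Hollowpine=19 Ironridge=17 → close Hollowpine (overflow 13)
  19÷3 = 6 each, +1 to first 1
Round 3: Briarlake=30 Elkhorn=15 Ironridge=23 → close Briarlake (overflow 18)
  30÷2 = 15 each, +1 to first 0
Round 4: Elkhorn=30 Ironridge=38 → close Ironridge (overflow 30)
  38÷1 = 38 each, +1 to first 0

Closure order: Greywater, Hollowpine, Briarlake, Ironridge
Last habitat: Elkhorn with 68 animals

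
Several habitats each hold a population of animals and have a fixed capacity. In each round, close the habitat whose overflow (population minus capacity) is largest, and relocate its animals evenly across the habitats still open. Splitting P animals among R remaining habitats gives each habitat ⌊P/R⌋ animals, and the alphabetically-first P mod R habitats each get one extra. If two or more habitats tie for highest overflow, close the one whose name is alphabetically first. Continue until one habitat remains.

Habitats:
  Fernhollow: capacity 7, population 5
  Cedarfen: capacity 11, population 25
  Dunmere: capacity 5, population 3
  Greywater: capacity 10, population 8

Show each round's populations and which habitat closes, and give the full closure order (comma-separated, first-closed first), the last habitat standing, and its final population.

Round 1: Cedarfen=25 Dunmere=3 Fernhollow=5 Greywater=8 → close Cedarfen (overflow 14)
  25÷3 = 8 each, +1 to first 1
Round 2: Dunmere=12 Fernhollow=13 Greywater=16 → close Dunmere (overflow 7)
  12÷2 = 6 each, +1 to first 0
Round 3: Fernhollow=19 Greywater=22 → close Fernhollow (overflow 12)
  19÷1 = 19 each, +1 to first 0

Closure order: Cedarfen, Dunmere, Fernhollow
Last habitat: Greywater with 41 animals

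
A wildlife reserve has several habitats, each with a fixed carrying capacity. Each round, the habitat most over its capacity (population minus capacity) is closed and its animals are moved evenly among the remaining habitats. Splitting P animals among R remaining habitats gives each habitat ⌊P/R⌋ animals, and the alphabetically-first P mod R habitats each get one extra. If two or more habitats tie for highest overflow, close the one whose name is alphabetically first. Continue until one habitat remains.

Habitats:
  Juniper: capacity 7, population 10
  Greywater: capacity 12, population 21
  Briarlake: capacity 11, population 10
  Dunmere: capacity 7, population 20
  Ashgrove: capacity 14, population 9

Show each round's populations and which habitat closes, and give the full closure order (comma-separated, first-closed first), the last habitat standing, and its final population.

Closure order: Dunmere, Greywater, Juniper, Briarlake
Last habitat: Ashgrove with 70 animals

Round 1: Ashgrove=9 Briarlake=10 Dunmere=20 Greywater=21 Juniper=10 → close Dunmere (overflow 13)
  20÷4 = 5 each, +1 to first 0
Round 2: Ashgrove=14 Briarlake=15 Greywater=26 Juniper=15 → close Greywater (overflow 14)
  26÷3 = 8 each, +1 to first 2
Round 3: Ashgrove=23 Briarlake=24 Juniper=23 → close Juniper (overflow 16)
  23÷2 = 11 each, +1 to first 1
Round 4: Ashgrove=35 Briarlake=35 → close Briarlake (overflow 24)
  35÷1 = 35 each, +1 to first 0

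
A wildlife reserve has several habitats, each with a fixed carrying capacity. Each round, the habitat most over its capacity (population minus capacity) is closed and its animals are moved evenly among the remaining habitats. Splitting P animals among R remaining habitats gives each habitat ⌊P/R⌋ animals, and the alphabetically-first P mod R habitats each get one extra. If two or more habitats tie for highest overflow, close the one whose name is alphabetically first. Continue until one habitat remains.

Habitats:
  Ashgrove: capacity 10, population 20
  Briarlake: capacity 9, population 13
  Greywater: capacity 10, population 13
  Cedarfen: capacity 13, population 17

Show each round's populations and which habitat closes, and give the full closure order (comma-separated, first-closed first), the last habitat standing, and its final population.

Round 1: Ashgrove=20 Briarlake=13 Cedarfen=17 Greywater=13 → close Ashgrove (overflow 10)
  20÷3 = 6 each, +1 to first 2
Round 2: Briarlake=20 Cedarfen=24 Greywater=19 → close Briarlake (overflow 11)
  20÷2 = 10 each, +1 to first 0
Round 3: Cedarfen=34 Greywater=29 → close Cedarfen (overflow 21)
  34÷1 = 34 each, +1 to first 0

Closure order: Ashgrove, Briarlake, Cedarfen
Last habitat: Greywater with 63 animals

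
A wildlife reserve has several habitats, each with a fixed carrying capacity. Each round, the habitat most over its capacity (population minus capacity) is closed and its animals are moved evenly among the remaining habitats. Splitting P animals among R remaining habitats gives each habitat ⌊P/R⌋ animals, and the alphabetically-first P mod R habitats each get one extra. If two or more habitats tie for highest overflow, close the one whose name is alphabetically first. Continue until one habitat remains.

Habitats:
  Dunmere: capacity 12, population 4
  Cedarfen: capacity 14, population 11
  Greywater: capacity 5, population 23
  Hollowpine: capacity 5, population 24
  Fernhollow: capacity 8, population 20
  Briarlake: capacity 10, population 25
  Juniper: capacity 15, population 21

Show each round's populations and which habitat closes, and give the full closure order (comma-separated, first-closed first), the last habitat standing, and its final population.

Round 1: Briarlake=25 Cedarfen=11 Dunmere=4 Fernhollow=20 Greywater=23 Hollowpine=24 Juniper=21 → close Hollowpine (overflow 19)
  24÷6 = 4 each, +1 to first 0
Round 2: Briarlake=29 Cedarfen=15 Dunmere=8 Fernhollow=24 Greywater=27 Juniper=25 → close Greywater (overflow 22)
  27÷5 = 5 each, +1 to first 2
Round 3: Briarlake=35 Cedarfen=21 Dunmere=13 Fernhollow=29 Juniper=30 → close Briarlake (overflow 25)
  35÷4 = 8 each, +1 to first 3
Round 4: Cedarfen=30 Dunmere=22 Fernhollow=38 Juniper=38 → close Fernhollow (overflow 30)
  38÷3 = 12 each, +1 to first 2
Round 5: Cedarfen=43 Dunmere=35 Juniper=50 → close Juniper (overflow 35)
  50÷2 = 25 each, +1 to first 0
Round 6: Cedarfen=68 Dunmere=60 → close Cedarfen (overflow 54)
  68÷1 = 68 each, +1 to first 0

Closure order: Hollowpine, Greywater, Briarlake, Fernhollow, Juniper, Cedarfen
Last habitat: Dunmere with 128 animals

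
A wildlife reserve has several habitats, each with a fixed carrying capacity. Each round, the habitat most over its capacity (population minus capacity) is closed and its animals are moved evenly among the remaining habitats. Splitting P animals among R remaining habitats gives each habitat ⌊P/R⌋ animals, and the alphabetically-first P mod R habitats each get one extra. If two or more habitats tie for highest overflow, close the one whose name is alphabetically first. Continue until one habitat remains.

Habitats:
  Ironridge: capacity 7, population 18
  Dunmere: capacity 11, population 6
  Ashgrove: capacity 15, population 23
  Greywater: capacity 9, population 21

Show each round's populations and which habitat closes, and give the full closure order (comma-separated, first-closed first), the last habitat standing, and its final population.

Closure order: Greywater, Ironridge, Ashgrove
Last habitat: Dunmere with 68 animals

Round 1: Ashgrove=23 Dunmere=6 Greywater=21 Ironridge=18 → close Greywater (overflow 12)
  21÷3 = 7 each, +1 to first 0
Round 2: Ashgrove=30 Dunmere=13 Ironridge=25 → close Ironridge (overflow 18)
  25÷2 = 12 each, +1 to first 1
Round 3: Ashgrove=43 Dunmere=25 → close Ashgrove (overflow 28)
  43÷1 = 43 each, +1 to first 0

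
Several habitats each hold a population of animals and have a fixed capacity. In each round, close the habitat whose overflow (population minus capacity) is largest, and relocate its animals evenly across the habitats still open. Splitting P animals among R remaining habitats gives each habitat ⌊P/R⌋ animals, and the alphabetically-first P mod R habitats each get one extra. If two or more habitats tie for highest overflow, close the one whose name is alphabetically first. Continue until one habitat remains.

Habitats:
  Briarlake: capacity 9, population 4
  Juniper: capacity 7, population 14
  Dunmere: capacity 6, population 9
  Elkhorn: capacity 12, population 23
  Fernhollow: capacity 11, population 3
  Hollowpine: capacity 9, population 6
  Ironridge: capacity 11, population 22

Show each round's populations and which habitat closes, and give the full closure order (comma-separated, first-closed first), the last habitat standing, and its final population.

Closure order: Elkhorn, Ironridge, Juniper, Dunmere, Briarlake, Hollowpine
Last habitat: Fernhollow with 81 animals

Round 1: Briarlake=4 Dunmere=9 Elkhorn=23 Fernhollow=3 Hollowpine=6 Ironridge=22 Juniper=14 → close Elkhorn (overflow 11)
  23÷6 = 3 each, +1 to first 5
Round 2: Briarlake=8 Dunmere=13 Fernhollow=7 Hollowpine=10 Ironridge=26 Juniper=17 → close Ironridge (overflow 15)
  26÷5 = 5 each, +1 to first 1
Round 3: Briarlake=14 Dunmere=18 Fernhollow=12 Hollowpine=15 Juniper=22 → close Juniper (overflow 15)
  22÷4 = 5 each, +1 to first 2
Round 4: Briarlake=20 Dunmere=24 Fernhollow=17 Hollowpine=20 → close Dunmere (overflow 18)
  24÷3 = 8 each, +1 to first 0
Round 5: Briarlake=28 Fernhollow=25 Hollowpine=28 → close Briarlake (overflow 19)
  28÷2 = 14 each, +1 to first 0
Round 6: Fernhollow=39 Hollowpine=42 → close Hollowpine (overflow 33)
  42÷1 = 42 each, +1 to first 0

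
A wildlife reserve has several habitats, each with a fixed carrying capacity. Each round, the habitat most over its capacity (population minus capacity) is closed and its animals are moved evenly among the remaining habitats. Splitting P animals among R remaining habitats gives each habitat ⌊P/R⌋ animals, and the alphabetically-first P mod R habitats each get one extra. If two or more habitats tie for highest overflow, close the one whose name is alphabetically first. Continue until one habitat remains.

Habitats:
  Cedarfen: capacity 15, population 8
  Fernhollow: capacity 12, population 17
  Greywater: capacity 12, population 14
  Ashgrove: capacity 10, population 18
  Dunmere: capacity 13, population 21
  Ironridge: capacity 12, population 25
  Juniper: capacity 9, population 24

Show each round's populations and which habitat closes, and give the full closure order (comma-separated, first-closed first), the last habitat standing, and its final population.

Round 1: Ashgrove=18 Cedarfen=8 Dunmere=21 Fernhollow=17 Greywater=14 Ironridge=25 Juniper=24 → close Juniper (overflow 15)
  24÷6 = 4 each, +1 to first 0
Round 2: Ashgrove=22 Cedarfen=12 Dunmere=25 Fernhollow=21 Greywater=18 Ironridge=29 → close Ironridge (overflow 17)
  29÷5 = 5 each, +1 to first 4
Round 3: Ashgrove=28 Cedarfen=18 Dunmere=31 Fernhollow=27 Greywater=23 → close Ashgrove (overflow 18)
  28÷4 = 7 each, +1 to first 0
Round 4: Cedarfen=25 Dunmere=38 Fernhollow=34 Greywater=30 → close Dunmere (overflow 25)
  38÷3 = 12 each, +1 to first 2
Round 5: Cedarfen=38 Fernhollow=47 Greywater=42 → close Fernhollow (overflow 35)
  47÷2 = 23 each, +1 to first 1
Round 6: Cedarfen=62 Greywater=65 → close Greywater (overflow 53)
  65÷1 = 65 each, +1 to first 0

Closure order: Juniper, Ironridge, Ashgrove, Dunmere, Fernhollow, Greywater
Last habitat: Cedarfen with 127 animals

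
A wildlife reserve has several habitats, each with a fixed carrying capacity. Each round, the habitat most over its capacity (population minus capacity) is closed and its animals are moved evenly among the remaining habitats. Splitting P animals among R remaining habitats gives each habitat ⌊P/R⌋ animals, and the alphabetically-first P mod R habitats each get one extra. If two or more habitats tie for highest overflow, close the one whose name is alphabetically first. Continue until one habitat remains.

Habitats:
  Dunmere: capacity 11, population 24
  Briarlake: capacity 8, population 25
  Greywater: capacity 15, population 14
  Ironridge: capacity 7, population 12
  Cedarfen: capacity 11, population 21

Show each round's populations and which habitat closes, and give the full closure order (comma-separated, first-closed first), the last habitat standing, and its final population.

Round 1: Briarlake=25 Cedarfen=21 Dunmere=24 Greywater=14 Ironridge=12 → close Briarlake (overflow 17)
  25÷4 = 6 each, +1 to first 1
Round 2: Cedarfen=28 Dunmere=30 Greywater=20 Ironridge=18 → close Dunmere (overflow 19)
  30÷3 = 10 each, +1 to first 0
Round 3: Cedarfen=38 Greywater=30 Ironridge=28 → close Cedarfen (overflow 27)
  38÷2 = 19 each, +1 to first 0
Round 4: Greywater=49 Ironridge=47 → close Ironridge (overflow 40)
  47÷1 = 47 each, +1 to first 0

Closure order: Briarlake, Dunmere, Cedarfen, Ironridge
Last habitat: Greywater with 96 animals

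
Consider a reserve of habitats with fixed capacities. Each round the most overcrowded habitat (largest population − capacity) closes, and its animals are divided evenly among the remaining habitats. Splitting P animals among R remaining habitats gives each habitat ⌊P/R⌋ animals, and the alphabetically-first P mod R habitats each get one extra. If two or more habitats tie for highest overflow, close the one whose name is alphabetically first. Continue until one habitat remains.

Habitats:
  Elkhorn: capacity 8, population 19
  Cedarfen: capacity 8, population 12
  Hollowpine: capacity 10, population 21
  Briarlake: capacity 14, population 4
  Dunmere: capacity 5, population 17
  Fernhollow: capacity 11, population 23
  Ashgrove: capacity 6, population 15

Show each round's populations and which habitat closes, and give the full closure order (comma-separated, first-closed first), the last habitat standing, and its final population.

Round 1: Ashgrove=15 Briarlake=4 Cedarfen=12 Dunmere=17 Elkhorn=19 Fernhollow=23 Hollowpine=21 → close Dunmere (overflow 12)
  17÷6 = 2 each, +1 to first 5
Round 2: Ashgrove=18 Briarlake=7 Cedarfen=15 Elkhorn=22 Fernhollow=26 Hollowpine=23 → close Fernhollow (overflow 15)
  26÷5 = 5 each, +1 to first 1
Round 3: Ashgrove=24 Briarlake=12 Cedarfen=20 Elkhorn=27 Hollowpine=28 → close Elkhorn (overflow 19)
  27÷4 = 6 each, +1 to first 3
Round 4: Ashgrove=31 Briarlake=19 Cedarfen=27 Hollowpine=34 → close Ashgrove (overflow 25)
  31÷3 = 10 each, +1 to first 1
Round 5: Briarlake=30 Cedarfen=37 Hollowpine=44 → close Hollowpine (overflow 34)
  44÷2 = 22 each, +1 to first 0
Round 6: Briarlake=52 Cedarfen=59 → close Cedarfen (overflow 51)
  59÷1 = 59 each, +1 to first 0

Closure order: Dunmere, Fernhollow, Elkhorn, Ashgrove, Hollowpine, Cedarfen
Last habitat: Briarlake with 111 animals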